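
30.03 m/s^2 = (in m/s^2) 30.03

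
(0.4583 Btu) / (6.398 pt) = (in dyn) 2.142e+10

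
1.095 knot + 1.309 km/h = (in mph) 2.073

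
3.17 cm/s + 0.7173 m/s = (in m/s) 0.749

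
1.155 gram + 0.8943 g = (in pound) 0.004518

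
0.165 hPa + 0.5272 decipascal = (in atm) 0.0001634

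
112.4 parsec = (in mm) 3.468e+21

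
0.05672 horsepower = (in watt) 42.3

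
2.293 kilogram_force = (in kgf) 2.293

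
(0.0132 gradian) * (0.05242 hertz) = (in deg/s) 0.0006227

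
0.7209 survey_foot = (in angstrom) 2.197e+09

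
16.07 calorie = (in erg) 6.724e+08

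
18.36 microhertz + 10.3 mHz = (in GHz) 1.032e-11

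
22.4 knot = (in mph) 25.78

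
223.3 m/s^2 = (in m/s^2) 223.3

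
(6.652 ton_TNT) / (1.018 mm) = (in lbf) 6.146e+12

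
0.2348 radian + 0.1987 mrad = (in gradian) 14.96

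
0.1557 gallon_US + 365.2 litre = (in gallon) 96.63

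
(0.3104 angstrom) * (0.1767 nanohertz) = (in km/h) 1.975e-20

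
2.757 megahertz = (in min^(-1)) 1.654e+08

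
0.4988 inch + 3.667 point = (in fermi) 1.396e+13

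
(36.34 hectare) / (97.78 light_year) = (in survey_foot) 1.289e-12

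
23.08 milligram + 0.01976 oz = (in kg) 0.0005833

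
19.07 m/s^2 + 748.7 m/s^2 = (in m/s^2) 767.8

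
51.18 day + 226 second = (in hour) 1228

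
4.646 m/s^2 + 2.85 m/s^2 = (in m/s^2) 7.496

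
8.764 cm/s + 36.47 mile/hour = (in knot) 31.86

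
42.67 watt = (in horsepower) 0.05722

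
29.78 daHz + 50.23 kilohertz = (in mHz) 5.053e+07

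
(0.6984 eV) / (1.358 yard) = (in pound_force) 2.026e-20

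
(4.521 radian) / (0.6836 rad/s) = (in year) 2.097e-07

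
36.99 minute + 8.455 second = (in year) 7.064e-05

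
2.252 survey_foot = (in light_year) 7.255e-17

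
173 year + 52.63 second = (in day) 6.315e+04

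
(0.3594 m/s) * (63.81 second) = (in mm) 2.293e+04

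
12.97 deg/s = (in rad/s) 0.2264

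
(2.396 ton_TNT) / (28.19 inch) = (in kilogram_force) 1.428e+09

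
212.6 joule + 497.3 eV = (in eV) 1.327e+21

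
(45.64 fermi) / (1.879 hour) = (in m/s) 6.747e-18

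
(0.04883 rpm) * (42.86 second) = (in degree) 12.56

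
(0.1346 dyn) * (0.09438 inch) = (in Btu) 3.058e-12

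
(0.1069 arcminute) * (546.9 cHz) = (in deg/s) 0.009744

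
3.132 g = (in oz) 0.1105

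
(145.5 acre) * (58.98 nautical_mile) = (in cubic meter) 6.432e+10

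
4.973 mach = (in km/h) 6096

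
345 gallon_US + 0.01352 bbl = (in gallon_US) 345.6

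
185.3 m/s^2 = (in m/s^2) 185.3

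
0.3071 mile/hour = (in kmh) 0.4942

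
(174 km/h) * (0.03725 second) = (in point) 5104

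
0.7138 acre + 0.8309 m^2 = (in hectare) 0.2889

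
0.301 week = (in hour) 50.57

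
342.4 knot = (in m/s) 176.1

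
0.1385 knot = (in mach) 0.0002093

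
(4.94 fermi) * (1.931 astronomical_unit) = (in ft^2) 0.01536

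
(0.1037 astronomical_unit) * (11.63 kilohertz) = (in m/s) 1.804e+14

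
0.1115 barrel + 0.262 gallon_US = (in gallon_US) 4.945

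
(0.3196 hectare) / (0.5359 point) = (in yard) 1.849e+07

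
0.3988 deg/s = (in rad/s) 0.00696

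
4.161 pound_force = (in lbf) 4.161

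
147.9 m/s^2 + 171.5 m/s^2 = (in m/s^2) 319.4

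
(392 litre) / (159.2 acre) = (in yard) 6.654e-07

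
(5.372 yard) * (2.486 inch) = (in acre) 7.665e-05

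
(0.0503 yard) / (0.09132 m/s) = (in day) 5.829e-06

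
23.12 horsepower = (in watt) 1.724e+04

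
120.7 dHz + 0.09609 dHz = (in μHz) 1.208e+07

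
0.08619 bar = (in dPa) 8.619e+04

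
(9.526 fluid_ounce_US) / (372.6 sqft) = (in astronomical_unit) 5.44e-17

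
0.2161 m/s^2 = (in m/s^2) 0.2161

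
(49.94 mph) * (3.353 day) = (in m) 6.468e+06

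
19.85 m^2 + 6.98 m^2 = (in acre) 0.00663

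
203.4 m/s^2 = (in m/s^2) 203.4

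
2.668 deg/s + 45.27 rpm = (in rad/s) 4.787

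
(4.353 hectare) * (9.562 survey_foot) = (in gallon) 3.352e+07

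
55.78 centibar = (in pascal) 5.578e+04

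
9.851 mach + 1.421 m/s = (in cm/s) 3.356e+05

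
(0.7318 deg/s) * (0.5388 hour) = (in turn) 3.943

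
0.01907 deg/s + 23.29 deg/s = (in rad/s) 0.4068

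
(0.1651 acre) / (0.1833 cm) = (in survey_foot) 1.196e+06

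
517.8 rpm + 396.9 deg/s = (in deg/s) 3504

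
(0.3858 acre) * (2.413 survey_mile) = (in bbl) 3.814e+07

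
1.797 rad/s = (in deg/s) 103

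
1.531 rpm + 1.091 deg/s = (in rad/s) 0.1794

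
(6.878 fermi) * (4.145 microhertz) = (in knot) 5.542e-20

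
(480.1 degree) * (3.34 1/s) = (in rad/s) 27.99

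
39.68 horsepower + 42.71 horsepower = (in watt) 6.144e+04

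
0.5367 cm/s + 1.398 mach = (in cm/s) 4.76e+04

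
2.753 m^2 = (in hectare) 0.0002753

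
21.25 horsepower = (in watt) 1.585e+04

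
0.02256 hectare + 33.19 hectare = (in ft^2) 3.575e+06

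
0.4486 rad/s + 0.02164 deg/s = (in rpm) 4.287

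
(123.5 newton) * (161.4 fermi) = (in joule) 1.993e-11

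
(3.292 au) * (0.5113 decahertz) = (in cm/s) 2.518e+14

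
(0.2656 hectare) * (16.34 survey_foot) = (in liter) 1.323e+07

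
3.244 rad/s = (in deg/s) 185.9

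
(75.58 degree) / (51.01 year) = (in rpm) 7.831e-09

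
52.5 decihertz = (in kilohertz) 0.00525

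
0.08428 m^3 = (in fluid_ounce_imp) 2966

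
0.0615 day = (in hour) 1.476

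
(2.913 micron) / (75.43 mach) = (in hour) 3.15e-14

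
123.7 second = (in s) 123.7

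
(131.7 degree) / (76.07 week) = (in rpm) 4.771e-07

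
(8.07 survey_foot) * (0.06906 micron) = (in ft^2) 1.828e-06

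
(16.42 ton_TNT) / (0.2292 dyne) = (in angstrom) 2.997e+26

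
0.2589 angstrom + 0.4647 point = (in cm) 0.01639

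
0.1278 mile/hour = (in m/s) 0.05713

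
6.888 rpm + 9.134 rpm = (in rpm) 16.02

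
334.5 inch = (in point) 2.408e+04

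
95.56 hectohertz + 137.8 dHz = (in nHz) 9.57e+12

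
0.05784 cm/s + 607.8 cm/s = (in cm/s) 607.9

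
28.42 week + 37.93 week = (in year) 1.272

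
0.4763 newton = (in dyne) 4.763e+04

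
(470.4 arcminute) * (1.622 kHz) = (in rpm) 2119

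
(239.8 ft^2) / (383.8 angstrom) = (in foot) 1.904e+09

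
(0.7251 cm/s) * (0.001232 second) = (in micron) 8.933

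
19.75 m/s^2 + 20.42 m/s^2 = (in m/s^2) 40.17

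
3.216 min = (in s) 193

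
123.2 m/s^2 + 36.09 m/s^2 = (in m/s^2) 159.3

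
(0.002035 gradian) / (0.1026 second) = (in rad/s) 0.0003116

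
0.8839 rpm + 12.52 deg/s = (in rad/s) 0.3111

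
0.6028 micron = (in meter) 6.028e-07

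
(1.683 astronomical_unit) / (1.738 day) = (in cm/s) 1.677e+08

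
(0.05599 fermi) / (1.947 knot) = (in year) 1.773e-24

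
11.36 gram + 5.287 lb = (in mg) 2.41e+06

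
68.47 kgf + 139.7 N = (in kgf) 82.72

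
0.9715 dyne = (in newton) 9.715e-06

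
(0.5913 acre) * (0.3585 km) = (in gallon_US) 2.266e+08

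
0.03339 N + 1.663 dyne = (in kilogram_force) 0.003407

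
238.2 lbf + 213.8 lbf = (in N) 2011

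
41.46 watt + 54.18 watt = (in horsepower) 0.1283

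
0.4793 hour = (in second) 1725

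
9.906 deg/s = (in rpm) 1.651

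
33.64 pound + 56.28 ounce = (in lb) 37.16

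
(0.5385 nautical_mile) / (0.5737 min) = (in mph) 64.81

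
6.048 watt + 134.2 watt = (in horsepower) 0.1881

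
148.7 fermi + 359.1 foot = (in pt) 3.103e+05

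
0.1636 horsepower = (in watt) 122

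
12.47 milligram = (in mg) 12.47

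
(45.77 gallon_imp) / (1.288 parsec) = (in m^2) 5.235e-18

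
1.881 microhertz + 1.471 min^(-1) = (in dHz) 0.2452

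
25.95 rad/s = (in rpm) 247.8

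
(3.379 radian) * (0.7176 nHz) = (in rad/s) 2.425e-09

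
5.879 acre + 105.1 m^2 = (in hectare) 2.39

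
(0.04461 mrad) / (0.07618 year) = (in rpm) 1.773e-10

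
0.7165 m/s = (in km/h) 2.579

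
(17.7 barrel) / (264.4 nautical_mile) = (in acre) 1.42e-09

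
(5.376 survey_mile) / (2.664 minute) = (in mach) 0.159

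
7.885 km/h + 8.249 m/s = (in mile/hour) 23.35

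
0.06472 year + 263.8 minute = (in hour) 571.3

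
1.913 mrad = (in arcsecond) 394.6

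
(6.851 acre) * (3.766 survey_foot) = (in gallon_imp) 7.001e+06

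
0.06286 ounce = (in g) 1.782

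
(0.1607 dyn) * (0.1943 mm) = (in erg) 0.003122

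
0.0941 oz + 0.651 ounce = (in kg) 0.02112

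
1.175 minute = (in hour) 0.01958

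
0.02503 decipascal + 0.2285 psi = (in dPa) 1.575e+04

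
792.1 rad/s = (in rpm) 7564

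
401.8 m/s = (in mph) 898.8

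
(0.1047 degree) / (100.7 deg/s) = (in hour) 2.888e-07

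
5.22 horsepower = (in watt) 3893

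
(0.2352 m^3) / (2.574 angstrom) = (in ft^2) 9.836e+09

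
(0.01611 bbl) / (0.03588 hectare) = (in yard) 7.807e-06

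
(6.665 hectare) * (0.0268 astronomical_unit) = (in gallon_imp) 5.878e+16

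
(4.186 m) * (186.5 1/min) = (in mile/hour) 29.11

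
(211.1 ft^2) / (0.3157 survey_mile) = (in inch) 1.52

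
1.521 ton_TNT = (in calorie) 1.521e+09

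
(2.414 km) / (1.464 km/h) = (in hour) 1.649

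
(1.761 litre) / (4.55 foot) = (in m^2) 0.00127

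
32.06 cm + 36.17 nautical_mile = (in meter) 6.699e+04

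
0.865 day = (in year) 0.00237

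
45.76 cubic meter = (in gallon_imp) 1.007e+04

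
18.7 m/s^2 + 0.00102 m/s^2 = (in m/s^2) 18.7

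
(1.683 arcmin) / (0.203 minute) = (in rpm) 0.0003838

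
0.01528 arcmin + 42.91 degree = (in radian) 0.7489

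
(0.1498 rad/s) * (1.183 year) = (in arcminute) 1.921e+10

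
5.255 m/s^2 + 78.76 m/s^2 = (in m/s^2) 84.02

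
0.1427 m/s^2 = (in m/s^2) 0.1427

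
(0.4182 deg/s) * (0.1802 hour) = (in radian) 4.735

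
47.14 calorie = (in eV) 1.231e+21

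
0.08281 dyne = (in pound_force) 1.862e-07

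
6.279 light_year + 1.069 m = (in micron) 5.94e+22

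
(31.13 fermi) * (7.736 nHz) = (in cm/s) 2.408e-20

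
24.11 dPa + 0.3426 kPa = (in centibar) 0.345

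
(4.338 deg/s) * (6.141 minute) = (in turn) 4.44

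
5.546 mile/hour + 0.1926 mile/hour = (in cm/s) 256.5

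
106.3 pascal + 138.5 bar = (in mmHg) 1.039e+05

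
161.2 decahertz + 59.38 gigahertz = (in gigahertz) 59.38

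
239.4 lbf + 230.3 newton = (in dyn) 1.295e+08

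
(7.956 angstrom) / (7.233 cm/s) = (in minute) 1.833e-10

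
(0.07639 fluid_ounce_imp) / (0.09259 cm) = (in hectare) 2.344e-07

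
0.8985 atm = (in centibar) 91.04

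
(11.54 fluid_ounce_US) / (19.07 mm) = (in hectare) 1.79e-06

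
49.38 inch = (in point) 3555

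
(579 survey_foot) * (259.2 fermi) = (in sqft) 4.924e-10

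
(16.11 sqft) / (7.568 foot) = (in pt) 1839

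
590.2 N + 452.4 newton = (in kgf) 106.3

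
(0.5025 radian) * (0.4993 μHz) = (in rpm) 2.396e-06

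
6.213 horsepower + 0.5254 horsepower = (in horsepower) 6.738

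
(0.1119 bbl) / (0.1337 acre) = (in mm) 0.03288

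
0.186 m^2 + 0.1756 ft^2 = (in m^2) 0.2023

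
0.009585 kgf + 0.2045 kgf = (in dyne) 2.099e+05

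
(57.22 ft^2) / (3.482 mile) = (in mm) 0.9486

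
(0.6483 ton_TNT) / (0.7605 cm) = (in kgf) 3.637e+10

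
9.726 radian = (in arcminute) 3.344e+04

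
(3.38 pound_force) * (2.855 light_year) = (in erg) 4.061e+24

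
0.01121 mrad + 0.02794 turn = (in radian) 0.1756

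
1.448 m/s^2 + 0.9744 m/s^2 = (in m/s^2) 2.422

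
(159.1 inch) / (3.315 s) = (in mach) 0.00358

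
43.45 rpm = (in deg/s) 260.7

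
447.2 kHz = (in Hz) 4.472e+05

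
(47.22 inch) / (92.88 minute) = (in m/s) 0.0002152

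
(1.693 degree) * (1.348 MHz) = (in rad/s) 3.983e+04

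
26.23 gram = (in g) 26.23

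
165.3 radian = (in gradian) 1.052e+04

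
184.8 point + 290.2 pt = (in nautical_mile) 9.048e-05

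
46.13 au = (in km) 6.901e+09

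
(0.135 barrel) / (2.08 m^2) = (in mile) 6.412e-06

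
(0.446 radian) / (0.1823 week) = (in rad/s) 4.045e-06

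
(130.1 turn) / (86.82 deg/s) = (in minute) 8.991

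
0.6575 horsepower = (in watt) 490.3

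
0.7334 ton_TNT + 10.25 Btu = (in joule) 3.069e+09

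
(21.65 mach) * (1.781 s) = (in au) 8.776e-08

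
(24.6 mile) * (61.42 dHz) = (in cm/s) 2.432e+07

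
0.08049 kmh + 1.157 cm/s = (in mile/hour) 0.0759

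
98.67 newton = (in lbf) 22.18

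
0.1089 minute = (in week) 1.08e-05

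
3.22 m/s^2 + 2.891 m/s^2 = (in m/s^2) 6.111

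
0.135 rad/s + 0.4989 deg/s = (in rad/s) 0.1437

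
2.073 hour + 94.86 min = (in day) 0.1523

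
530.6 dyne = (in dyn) 530.6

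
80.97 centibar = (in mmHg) 607.3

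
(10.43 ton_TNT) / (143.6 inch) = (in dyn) 1.196e+15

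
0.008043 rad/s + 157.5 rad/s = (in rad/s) 157.5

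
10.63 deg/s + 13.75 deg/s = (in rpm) 4.063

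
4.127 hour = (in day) 0.172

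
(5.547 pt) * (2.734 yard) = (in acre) 1.209e-06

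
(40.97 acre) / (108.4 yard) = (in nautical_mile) 0.9032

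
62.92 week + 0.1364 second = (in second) 3.805e+07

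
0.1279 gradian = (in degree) 0.1151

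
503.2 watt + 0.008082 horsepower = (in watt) 509.2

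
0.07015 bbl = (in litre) 11.15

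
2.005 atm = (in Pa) 2.032e+05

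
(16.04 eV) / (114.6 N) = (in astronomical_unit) 1.499e-31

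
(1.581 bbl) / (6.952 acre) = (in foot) 2.931e-05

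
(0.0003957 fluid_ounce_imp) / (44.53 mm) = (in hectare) 2.525e-11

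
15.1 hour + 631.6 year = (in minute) 3.32e+08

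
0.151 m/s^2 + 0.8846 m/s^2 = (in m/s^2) 1.036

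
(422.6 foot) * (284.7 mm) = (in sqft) 394.7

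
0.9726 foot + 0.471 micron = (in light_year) 3.133e-17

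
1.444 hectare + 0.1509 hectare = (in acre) 3.941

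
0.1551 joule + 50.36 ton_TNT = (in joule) 2.107e+11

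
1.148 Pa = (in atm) 1.133e-05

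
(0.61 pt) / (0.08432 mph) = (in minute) 9.515e-05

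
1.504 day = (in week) 0.2149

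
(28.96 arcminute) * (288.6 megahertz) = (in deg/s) 1.393e+08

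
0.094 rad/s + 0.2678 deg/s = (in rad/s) 0.09867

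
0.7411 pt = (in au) 1.748e-15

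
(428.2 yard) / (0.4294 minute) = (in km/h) 54.71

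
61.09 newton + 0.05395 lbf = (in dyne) 6.133e+06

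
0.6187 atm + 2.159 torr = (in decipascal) 6.298e+05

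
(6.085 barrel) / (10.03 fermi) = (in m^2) 9.645e+13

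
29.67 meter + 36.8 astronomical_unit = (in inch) 2.167e+14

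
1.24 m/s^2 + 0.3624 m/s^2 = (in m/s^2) 1.602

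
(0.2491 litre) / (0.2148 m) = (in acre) 2.866e-07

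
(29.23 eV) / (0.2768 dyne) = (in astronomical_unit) 1.131e-23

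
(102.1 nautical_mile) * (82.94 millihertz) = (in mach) 46.06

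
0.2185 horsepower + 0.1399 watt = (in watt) 163.1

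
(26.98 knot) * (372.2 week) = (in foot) 1.025e+10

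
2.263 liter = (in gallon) 0.5978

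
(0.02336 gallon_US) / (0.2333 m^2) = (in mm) 0.379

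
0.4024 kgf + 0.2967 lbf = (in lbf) 1.184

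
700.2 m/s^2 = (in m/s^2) 700.2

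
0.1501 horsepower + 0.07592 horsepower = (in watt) 168.5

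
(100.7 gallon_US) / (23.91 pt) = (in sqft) 486.4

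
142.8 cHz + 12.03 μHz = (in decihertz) 14.28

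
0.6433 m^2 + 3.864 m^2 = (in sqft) 48.52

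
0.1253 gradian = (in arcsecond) 406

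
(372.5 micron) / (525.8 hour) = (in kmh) 7.084e-10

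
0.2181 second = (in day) 2.524e-06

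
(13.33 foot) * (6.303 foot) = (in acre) 0.001929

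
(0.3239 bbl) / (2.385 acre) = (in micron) 5.335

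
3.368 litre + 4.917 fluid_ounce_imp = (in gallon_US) 0.9266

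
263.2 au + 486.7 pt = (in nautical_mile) 2.126e+10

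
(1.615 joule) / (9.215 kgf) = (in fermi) 1.787e+13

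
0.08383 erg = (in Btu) 7.946e-12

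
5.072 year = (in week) 264.5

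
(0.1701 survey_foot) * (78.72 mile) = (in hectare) 0.6568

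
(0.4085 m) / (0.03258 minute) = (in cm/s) 20.9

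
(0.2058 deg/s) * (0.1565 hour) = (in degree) 115.9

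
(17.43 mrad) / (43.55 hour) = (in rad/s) 1.112e-07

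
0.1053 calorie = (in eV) 2.75e+18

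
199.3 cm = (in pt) 5649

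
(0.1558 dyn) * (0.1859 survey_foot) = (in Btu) 8.367e-11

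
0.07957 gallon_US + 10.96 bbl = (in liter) 1743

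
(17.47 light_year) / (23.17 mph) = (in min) 2.659e+14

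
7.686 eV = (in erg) 1.231e-11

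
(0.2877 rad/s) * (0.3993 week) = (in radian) 6.948e+04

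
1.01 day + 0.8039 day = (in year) 0.00497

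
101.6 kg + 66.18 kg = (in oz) 5918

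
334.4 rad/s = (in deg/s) 1.916e+04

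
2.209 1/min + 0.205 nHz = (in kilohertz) 3.682e-05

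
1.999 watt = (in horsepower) 0.002681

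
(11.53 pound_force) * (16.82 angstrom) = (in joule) 8.627e-08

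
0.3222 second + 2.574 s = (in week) 4.789e-06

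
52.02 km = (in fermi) 5.202e+19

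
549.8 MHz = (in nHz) 5.498e+17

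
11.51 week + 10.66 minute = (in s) 6.962e+06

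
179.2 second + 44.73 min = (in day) 0.03314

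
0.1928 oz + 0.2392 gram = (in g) 5.705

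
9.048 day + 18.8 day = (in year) 0.0763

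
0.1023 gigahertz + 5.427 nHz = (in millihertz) 1.023e+11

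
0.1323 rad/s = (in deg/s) 7.58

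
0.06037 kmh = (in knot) 0.0326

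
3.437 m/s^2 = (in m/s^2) 3.437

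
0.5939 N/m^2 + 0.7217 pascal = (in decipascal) 13.16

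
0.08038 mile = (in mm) 1.294e+05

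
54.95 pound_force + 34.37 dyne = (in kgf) 24.92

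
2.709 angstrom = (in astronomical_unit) 1.811e-21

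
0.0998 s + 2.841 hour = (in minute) 170.5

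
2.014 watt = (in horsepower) 0.002701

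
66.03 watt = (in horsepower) 0.08855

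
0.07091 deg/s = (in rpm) 0.01182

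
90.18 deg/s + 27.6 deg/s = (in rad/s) 2.056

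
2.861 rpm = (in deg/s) 17.17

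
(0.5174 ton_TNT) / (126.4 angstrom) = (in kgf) 1.746e+16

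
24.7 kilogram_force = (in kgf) 24.7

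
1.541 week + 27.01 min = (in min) 1.556e+04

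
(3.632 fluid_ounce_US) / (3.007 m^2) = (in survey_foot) 0.0001172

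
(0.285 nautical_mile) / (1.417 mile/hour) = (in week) 0.001378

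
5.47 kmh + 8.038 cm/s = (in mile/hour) 3.579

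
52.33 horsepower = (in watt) 3.902e+04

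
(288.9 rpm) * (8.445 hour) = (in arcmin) 3.162e+09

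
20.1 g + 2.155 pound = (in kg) 0.9976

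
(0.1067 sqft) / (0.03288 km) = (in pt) 0.8546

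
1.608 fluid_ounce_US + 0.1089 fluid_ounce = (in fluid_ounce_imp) 1.787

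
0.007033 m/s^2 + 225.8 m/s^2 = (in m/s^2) 225.8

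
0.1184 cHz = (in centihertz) 0.1184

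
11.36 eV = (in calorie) 4.35e-19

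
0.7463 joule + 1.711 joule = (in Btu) 0.002329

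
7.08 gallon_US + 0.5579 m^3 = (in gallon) 154.5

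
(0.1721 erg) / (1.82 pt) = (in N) 2.68e-05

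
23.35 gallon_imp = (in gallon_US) 28.04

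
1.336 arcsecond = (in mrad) 0.006477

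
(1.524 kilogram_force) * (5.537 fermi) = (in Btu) 7.843e-17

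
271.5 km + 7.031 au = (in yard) 1.15e+12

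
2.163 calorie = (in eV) 5.649e+19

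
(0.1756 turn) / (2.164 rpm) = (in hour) 0.001352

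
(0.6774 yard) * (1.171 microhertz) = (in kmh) 2.611e-06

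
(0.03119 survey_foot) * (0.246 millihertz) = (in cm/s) 0.0002339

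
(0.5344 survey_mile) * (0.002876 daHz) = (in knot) 48.08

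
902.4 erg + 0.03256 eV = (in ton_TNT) 2.157e-14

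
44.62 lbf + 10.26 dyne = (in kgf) 20.24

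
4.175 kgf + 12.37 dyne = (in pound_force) 9.204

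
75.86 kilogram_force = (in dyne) 7.439e+07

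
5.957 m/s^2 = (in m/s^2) 5.957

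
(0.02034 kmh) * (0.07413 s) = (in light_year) 4.427e-20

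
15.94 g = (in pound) 0.03514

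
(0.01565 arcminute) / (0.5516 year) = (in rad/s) 2.617e-13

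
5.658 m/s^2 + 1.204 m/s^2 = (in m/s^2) 6.862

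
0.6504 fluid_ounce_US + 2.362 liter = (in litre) 2.381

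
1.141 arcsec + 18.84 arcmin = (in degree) 0.3143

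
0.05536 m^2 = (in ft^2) 0.5959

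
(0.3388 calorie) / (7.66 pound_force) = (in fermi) 4.16e+13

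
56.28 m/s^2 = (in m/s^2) 56.28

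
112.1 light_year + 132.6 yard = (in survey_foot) 3.479e+18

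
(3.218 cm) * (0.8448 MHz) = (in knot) 5.284e+04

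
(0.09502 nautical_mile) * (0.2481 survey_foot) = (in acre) 0.003288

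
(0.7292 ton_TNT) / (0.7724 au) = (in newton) 0.0264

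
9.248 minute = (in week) 0.0009175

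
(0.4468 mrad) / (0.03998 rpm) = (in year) 3.384e-09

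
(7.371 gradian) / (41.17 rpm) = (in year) 8.516e-10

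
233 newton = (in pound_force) 52.38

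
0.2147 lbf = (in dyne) 9.55e+04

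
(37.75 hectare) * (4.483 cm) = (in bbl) 1.064e+05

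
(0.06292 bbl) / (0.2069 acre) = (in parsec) 3.872e-22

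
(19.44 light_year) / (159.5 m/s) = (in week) 1.907e+09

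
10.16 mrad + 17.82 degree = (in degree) 18.4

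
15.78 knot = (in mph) 18.16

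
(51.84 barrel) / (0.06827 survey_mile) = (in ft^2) 0.8075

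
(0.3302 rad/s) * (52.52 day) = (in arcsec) 3.091e+11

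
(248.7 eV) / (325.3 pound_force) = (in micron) 2.754e-14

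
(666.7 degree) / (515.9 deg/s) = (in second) 1.292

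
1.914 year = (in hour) 1.677e+04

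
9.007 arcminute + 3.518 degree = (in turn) 0.01019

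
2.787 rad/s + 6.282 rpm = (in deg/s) 197.4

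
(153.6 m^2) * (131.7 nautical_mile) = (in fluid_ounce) 1.267e+12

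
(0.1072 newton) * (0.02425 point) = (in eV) 5.724e+12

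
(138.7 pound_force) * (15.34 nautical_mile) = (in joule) 1.753e+07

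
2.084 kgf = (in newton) 20.44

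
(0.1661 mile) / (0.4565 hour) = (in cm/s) 16.27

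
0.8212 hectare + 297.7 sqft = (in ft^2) 8.869e+04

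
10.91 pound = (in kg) 4.949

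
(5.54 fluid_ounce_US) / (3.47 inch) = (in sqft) 0.02001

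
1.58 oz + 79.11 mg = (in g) 44.87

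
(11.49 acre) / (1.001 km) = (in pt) 1.317e+05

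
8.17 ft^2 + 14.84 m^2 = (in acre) 0.003855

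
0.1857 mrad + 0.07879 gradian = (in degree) 0.08155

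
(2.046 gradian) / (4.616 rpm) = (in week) 1.099e-07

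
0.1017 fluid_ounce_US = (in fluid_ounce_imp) 0.1059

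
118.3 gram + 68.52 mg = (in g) 118.4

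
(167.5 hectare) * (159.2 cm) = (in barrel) 1.677e+07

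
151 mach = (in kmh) 1.851e+05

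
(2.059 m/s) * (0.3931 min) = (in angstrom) 4.856e+11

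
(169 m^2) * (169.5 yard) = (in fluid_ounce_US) 8.857e+08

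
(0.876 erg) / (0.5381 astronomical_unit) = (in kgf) 1.11e-19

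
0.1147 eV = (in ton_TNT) 4.392e-30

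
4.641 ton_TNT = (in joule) 1.942e+10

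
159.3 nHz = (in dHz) 1.593e-06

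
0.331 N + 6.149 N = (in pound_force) 1.457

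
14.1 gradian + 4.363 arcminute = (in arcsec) 4.595e+04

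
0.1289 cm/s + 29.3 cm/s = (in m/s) 0.2943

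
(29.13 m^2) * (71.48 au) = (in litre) 3.115e+17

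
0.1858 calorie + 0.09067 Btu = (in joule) 96.44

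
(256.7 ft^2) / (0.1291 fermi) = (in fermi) 1.847e+32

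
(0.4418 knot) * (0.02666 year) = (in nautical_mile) 103.2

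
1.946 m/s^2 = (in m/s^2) 1.946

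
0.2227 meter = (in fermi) 2.227e+14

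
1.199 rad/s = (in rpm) 11.45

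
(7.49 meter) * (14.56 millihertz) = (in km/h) 0.3926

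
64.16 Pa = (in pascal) 64.16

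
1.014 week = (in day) 7.098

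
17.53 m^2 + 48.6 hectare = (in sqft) 5.231e+06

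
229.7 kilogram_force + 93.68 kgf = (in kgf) 323.4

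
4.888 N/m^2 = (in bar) 4.888e-05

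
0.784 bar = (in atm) 0.7737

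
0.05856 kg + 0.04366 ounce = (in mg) 5.98e+04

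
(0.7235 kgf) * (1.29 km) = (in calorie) 2188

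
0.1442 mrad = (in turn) 2.295e-05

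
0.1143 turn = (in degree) 41.15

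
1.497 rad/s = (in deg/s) 85.77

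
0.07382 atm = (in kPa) 7.48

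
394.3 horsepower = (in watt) 2.94e+05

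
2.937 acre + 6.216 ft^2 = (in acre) 2.937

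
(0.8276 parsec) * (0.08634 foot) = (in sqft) 7.234e+15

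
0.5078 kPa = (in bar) 0.005078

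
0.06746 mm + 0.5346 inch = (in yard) 0.01492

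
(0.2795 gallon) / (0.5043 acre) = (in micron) 0.5184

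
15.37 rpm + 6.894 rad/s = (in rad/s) 8.504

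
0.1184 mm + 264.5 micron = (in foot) 0.001256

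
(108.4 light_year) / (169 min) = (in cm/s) 1.011e+16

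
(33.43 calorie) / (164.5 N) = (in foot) 2.79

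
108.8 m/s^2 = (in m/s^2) 108.8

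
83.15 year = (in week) 4336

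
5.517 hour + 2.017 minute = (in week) 0.03304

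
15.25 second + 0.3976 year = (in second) 1.254e+07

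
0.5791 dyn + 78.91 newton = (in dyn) 7.891e+06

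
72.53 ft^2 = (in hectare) 0.0006738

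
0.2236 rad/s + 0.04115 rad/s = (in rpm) 2.528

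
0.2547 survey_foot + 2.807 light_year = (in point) 7.528e+19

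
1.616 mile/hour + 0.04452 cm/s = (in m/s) 0.7229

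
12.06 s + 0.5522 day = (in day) 0.5523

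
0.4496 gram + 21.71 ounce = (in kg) 0.6159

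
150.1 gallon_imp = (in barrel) 4.292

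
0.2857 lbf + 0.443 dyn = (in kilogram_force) 0.1296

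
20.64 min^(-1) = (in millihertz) 344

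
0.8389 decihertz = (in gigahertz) 8.389e-11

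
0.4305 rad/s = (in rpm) 4.111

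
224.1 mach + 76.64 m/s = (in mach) 224.3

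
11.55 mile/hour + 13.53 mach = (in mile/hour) 1.032e+04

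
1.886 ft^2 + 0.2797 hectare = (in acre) 0.6912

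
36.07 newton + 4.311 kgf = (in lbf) 17.61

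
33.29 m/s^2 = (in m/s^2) 33.29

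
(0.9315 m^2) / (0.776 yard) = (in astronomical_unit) 8.775e-12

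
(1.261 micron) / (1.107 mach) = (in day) 3.872e-14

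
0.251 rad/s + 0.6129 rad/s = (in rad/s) 0.8639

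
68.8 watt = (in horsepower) 0.09226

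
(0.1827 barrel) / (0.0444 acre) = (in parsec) 5.239e-21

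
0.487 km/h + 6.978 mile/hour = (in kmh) 11.72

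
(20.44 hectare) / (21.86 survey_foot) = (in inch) 1.208e+06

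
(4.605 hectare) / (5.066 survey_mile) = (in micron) 5.648e+06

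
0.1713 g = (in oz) 0.006042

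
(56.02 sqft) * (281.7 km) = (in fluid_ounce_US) 4.957e+10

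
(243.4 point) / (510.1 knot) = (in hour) 9.089e-08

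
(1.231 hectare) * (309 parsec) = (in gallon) 3.101e+25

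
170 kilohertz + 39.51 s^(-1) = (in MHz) 0.17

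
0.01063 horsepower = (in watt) 7.927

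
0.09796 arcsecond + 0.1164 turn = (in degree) 41.9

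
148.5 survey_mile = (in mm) 2.39e+08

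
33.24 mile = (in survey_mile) 33.24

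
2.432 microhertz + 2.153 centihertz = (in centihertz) 2.153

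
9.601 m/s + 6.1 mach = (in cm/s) 2.087e+05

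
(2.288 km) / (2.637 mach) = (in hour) 0.0007078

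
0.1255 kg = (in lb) 0.2767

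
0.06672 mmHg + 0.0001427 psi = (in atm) 9.75e-05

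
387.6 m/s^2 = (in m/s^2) 387.6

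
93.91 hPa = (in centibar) 9.391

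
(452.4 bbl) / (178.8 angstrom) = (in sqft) 4.33e+10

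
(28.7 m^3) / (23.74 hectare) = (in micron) 120.9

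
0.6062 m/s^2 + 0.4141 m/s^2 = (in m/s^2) 1.02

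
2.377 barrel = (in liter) 377.9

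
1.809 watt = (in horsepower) 0.002426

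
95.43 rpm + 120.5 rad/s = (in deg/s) 7477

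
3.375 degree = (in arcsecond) 1.215e+04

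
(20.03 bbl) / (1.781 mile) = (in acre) 2.745e-07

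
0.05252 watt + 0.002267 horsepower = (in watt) 1.743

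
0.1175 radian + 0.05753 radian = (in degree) 10.03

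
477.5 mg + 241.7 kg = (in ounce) 8526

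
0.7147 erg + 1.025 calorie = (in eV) 2.677e+19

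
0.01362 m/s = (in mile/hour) 0.03047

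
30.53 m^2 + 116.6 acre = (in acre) 116.6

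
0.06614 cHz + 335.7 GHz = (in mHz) 3.357e+14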